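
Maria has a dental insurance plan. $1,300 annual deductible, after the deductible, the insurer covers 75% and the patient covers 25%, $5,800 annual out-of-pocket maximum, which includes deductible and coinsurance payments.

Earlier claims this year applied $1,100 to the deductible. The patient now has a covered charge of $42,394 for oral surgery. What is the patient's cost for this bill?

$4,700

Remaining deductible: $1,300 − $1,100 = $200.
That leaves $42,394 − $200 = $42,194 for coinsurance.
25% of $42,194 = $10,548.50 falls to the patient.
So the patient owes $200 + $10,548.50 = $10,748.50 before any cap.
Year-to-date out-of-pocket would reach $1,100 + $10,748.50 = $11,848.50, above the $5,800 maximum, so the patient pays only $5,800 − $1,100 = $4,700.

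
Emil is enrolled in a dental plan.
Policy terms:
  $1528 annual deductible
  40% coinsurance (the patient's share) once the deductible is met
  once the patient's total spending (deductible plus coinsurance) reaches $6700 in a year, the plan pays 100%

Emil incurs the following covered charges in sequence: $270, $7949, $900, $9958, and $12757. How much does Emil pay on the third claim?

$360

Claim 1 ($270): all of it applies to the deductible. Cost to patient: $270. OOP to date $270.
Claim 2 ($7949): $1258 finishes the deductible; $6691 goes to coinsurance; patient's 40% is $2676.40. Patient owes $3934.40 (running OOP $4204.40).
Claim 3 ($900): 40% coinsurance on $900 = $360. Cost to patient: $360. OOP to date $4564.40.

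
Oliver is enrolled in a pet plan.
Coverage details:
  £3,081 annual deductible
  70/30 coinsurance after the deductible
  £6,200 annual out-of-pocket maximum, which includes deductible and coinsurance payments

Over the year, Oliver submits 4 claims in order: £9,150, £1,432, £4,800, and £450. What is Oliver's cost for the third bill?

#1 (£9,150): £3,081 finishes the deductible; £6,069 goes to coinsurance; owner's 30% is £1,820.70. Owner pays £4,901.70; OOP now £4,901.70.
#2 (£1,432): 30% coinsurance on £1,432 = £429.60. Owner owes £429.60 (running OOP £5,331.30).
#3 (£4,800): deductible already satisfied, so owner's share is 30% × £4,800 = £1,440. OOP would hit £6,771.30 > £6,200, so the cap limits the owner to £6,200 − £5,331.30 = £868.70.

£868.70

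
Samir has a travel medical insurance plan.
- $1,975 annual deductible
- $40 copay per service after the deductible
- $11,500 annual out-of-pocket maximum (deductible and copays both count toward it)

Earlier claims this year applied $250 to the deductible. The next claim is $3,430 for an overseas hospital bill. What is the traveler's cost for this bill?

$250 of the $1,975 deductible is already met, leaving $1,725.
The remaining $1,705 (= $3,430 − $1,725) moves to the copay.
Copay on this service: $40.
So the traveler owes $1,725 + $40 = $1,765 before any cap.
Year-to-date out-of-pocket becomes $250 + $1,765 = $2,015, still under the $11,500 maximum, so no cap applies.

$1,765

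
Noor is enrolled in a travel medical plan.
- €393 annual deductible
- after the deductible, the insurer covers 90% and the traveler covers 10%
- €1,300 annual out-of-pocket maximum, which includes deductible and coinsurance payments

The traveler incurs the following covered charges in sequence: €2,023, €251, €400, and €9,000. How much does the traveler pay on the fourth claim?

Claim 1 — €2,023: €393 to deductible, leaving €1,630; coinsurance €1,630 × 10% = €163. Cost to traveler: €556. OOP to date €556.
Claim 2 — €251: deductible already satisfied, so traveler's share is 10% × €251 = €25.10. Traveler owes €25.10 (running OOP €581.10).
Claim 3 — €400: deductible met; 10% of €400 = €40. Traveler pays €40; OOP now €621.10.
Claim 4 — €9,000: deductible already satisfied, so traveler's share is 10% × €9,000 = €900. That would push OOP to €1,521.10, over the €1,300 cap, so traveler pays €1,300 − €621.10 = €678.90.

€678.90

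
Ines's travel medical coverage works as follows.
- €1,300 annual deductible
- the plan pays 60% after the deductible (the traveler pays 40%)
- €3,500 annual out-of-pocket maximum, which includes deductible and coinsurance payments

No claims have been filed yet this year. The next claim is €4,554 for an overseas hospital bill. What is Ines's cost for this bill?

The full €1,300 deductible is still open; €1,300 of this bill applies to it.
The remaining €3,254 (= €4,554 − €1,300) moves to coinsurance.
Traveler's 40% share of €3,254 is €1,301.60.
That puts the traveler's cost at €1,300 + €1,301.60 = €2,601.60 before any cap.
Cumulative spending €0 + €2,601.60 = €2,601.60 stays under the €3,500 maximum.

€2,601.60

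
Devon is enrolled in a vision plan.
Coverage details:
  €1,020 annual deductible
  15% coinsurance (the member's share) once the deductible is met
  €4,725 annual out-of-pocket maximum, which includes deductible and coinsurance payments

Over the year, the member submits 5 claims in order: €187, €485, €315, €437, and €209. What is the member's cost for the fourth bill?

€93.60

Claim 1 (€187): entire amount goes to the deductible. Cost to member: €187. OOP to date €187.
Claim 2 (€485): all of it applies to the deductible. Member owes €485 (running OOP €672).
Claim 3 (€315): entire amount goes to the deductible. Member pays €315; OOP now €987.
Claim 4 (€437): deductible takes €33, €404 remains; member's 15% is €60.60. Member owes €93.60 (running OOP €1,080.60).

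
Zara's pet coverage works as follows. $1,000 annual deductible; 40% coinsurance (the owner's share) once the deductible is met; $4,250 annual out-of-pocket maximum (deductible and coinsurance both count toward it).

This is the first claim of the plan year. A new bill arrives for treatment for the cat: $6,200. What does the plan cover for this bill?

The full $1,000 deductible is still open; $1,000 of this bill applies to it.
After the $1,000 deductible portion, $6,200 − $1,000 = $5,200 is subject to coinsurance.
Owner's 40% share of $5,200 is $2,080.
That puts the owner's cost at $1,000 + $2,080 = $3,080 before any cap.
Total out-of-pocket so far would be $0 + $3,080 = $3,080, below the $4,250 cap — no reduction.
Insurer pays the balance: $6,200 − $3,080 = $3,120.

$3,120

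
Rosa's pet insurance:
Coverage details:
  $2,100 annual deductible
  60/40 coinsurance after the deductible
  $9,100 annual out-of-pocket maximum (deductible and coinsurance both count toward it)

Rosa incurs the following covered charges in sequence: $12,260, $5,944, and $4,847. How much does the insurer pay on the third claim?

Claim 1 ($12,260): $2,100 to deductible, leaving $10,160; 40% of $10,160 = $4,064. Owner pays $6,164; OOP now $6,164. Plan pays $12,260 − $6,164 = $6,096.
Claim 2 ($5,944): deductible met; 40% of $5,944 = $2,377.60. Cost to owner: $2,377.60. OOP to date $8,541.60. Insurer: $5,944 − $2,377.60 = $3,566.40.
Claim 3 ($4,847): deductible met; 40% of $4,847 = $1,938.80. Adding that to $8,541.60 gives $10,480.40, past the $9,100 cap; owner pays only $9,100 − $8,541.60 = $558.40. Insurer: $4,847 − $558.40 = $4,288.60.

$4,288.60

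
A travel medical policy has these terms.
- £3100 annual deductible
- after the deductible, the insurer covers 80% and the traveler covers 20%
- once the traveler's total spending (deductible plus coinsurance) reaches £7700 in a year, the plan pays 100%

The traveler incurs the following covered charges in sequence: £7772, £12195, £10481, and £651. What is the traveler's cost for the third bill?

£1226.60

#1 (£7772): £3100 finishes the deductible; £4672 goes to coinsurance; coinsurance £4672 × 20% = £934.40. Traveler pays £4034.40; OOP now £4034.40.
#2 (£12195): deductible already satisfied, so traveler's share is 20% × £12195 = £2439. Traveler pays £2439; OOP now £6473.40.
#3 (£10481): 20% coinsurance on £10481 = £2096.20. OOP would hit £8569.60 > £7700, so the cap limits the traveler to £7700 − £6473.40 = £1226.60.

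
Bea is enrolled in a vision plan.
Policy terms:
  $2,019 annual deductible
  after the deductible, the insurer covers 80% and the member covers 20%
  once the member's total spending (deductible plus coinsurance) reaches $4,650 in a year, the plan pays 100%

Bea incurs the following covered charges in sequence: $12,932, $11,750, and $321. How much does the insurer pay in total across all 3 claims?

$20,353

Claim 1 — $12,932: $2,019 to deductible, leaving $10,913; 20% of $10,913 = $2,182.60. Member pays $4,201.60; OOP now $4,201.60. Insurer: $12,932 − $4,201.60 = $8,730.40.
Claim 2 — $11,750: deductible met; 20% of $11,750 = $2,350. That would push OOP to $6,551.60, over the $4,650 cap, so member pays $4,650 − $4,201.60 = $448.40. Insurer: $11,750 − $448.40 = $11,301.60.
Claim 3 — $321: deductible already satisfied, so member's share is 20% × $321 = $64.20. That would push OOP to $4,714.20, over the $4,650 cap, so member pays $4,650 − $4,650 = $0. Plan pays $321 − $0 = $321.
Insurer total = bills − member's total = $25,003 − $4,650 = $20,353.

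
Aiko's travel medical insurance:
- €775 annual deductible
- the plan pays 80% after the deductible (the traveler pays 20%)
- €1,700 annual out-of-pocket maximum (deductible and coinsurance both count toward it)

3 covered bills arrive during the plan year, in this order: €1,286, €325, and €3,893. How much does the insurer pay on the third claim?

Claim 1 (€1,286): deductible takes €775, €511 remains; 20% of €511 = €102.20. Cost to traveler: €877.20. OOP to date €877.20. Plan pays €1,286 − €877.20 = €408.80.
Claim 2 (€325): deductible met; 20% of €325 = €65. Cost to traveler: €65. OOP to date €942.20. Insurer: €325 − €65 = €260.
Claim 3 (€3,893): 20% coinsurance on €3,893 = €778.60. Adding that to €942.20 gives €1,720.80, past the €1,700 cap; traveler pays only €1,700 − €942.20 = €757.80. Plan pays €3,893 − €757.80 = €3,135.20.

€3,135.20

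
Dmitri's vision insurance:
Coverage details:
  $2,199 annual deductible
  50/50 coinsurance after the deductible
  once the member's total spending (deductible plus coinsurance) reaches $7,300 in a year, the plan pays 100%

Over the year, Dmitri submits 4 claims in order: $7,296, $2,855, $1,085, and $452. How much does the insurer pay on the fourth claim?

Claim 1 — $7,296: deductible takes $2,199, $5,097 remains; coinsurance $5,097 × 50% = $2,548.50. Member owes $4,747.50 (running OOP $4,747.50). Plan pays $7,296 − $4,747.50 = $2,548.50.
Claim 2 — $2,855: 50% coinsurance on $2,855 = $1,427.50. Member pays $1,427.50; OOP now $6,175. Plan pays $2,855 − $1,427.50 = $1,427.50.
Claim 3 — $1,085: deductible already satisfied, so member's share is 50% × $1,085 = $542.50. Member owes $542.50 (running OOP $6,717.50). Plan pays $1,085 − $542.50 = $542.50.
Claim 4 — $452: deductible met; 50% of $452 = $226. Member pays $226; OOP now $6,943.50. Plan pays $452 − $226 = $226.

$226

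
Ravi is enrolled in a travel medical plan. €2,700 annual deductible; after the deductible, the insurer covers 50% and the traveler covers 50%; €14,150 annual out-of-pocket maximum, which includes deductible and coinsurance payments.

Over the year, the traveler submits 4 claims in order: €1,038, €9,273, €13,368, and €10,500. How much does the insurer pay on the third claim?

Bill 1, €1,038: fully absorbed by the deductible. Traveler pays €1,038; OOP now €1,038. Insurer: €1,038 − €1,038 = €0.
Bill 2, €9,273: deductible takes €1,662, €7,611 remains; 50% of €7,611 = €3,805.50. Traveler pays €5,467.50; OOP now €6,505.50. Plan pays €9,273 − €5,467.50 = €3,805.50.
Bill 3, €13,368: deductible met; 50% of €13,368 = €6,684. Traveler pays €6,684; OOP now €13,189.50. Plan pays €13,368 − €6,684 = €6,684.

€6,684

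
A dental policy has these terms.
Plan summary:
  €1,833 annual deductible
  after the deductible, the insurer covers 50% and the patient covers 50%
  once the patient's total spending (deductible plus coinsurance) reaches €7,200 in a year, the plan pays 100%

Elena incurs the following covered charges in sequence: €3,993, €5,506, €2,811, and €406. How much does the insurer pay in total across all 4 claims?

Bill 1, €3,993: deductible takes €1,833, €2,160 remains; coinsurance €2,160 × 50% = €1,080. Patient pays €2,913; OOP now €2,913. Plan pays €3,993 − €2,913 = €1,080.
Bill 2, €5,506: deductible already satisfied, so patient's share is 50% × €5,506 = €2,753. Patient owes €2,753 (running OOP €5,666). Insurer: €5,506 − €2,753 = €2,753.
Bill 3, €2,811: 50% coinsurance on €2,811 = €1,405.50. Patient owes €1,405.50 (running OOP €7,071.50). Plan pays €2,811 − €1,405.50 = €1,405.50.
Bill 4, €406: deductible already satisfied, so patient's share is 50% × €406 = €203. That would push OOP to €7,274.50, over the €7,200 cap, so patient pays €7,200 − €7,071.50 = €128.50. Plan pays €406 − €128.50 = €277.50.
Insurer total = bills − patient's total = €12,716 − €7,200 = €5,516.

€5,516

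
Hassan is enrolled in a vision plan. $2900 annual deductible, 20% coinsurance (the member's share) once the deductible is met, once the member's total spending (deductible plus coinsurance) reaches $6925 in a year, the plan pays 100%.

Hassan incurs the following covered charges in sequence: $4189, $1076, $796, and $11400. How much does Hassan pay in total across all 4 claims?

#1 ($4189): $2900 to deductible, leaving $1289; member's 20% is $257.80. Cost to member: $3157.80. OOP to date $3157.80.
#2 ($1076): deductible already satisfied, so member's share is 20% × $1076 = $215.20. Cost to member: $215.20. OOP to date $3373.
#3 ($796): 20% coinsurance on $796 = $159.20. Cost to member: $159.20. OOP to date $3532.20.
#4 ($11400): deductible met; 20% of $11400 = $2280. Member owes $2280 (running OOP $5812.20).
Summing the member's payments: $3157.80 + $215.20 + $159.20 + $2280 = $5812.20.

$5812.20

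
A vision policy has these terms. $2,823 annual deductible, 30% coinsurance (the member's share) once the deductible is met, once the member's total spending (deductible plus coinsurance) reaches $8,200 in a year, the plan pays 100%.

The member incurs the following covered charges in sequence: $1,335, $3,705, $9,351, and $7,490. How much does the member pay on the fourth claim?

$1,906.60

Bill 1, $1,335: entire amount goes to the deductible. Cost to member: $1,335. OOP to date $1,335.
Bill 2, $3,705: $1,488 to deductible, leaving $2,217; member's 30% is $665.10. Member pays $2,153.10; OOP now $3,488.10.
Bill 3, $9,351: 30% coinsurance on $9,351 = $2,805.30. Member pays $2,805.30; OOP now $6,293.40.
Bill 4, $7,490: deductible already satisfied, so member's share is 30% × $7,490 = $2,247. Adding that to $6,293.40 gives $8,540.40, past the $8,200 cap; member pays only $8,200 − $6,293.40 = $1,906.60.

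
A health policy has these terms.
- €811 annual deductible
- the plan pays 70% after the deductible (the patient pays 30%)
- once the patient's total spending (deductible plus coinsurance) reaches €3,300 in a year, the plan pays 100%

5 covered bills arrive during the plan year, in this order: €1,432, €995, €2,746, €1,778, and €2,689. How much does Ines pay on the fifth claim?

€647

Claim 1 (€1,432): €811 to deductible, leaving €621; coinsurance €621 × 30% = €186.30. Patient owes €997.30 (running OOP €997.30).
Claim 2 (€995): deductible already satisfied, so patient's share is 30% × €995 = €298.50. Patient pays €298.50; OOP now €1,295.80.
Claim 3 (€2,746): 30% coinsurance on €2,746 = €823.80. Patient pays €823.80; OOP now €2,119.60.
Claim 4 (€1,778): deductible already satisfied, so patient's share is 30% × €1,778 = €533.40. Cost to patient: €533.40. OOP to date €2,653.
Claim 5 (€2,689): deductible already satisfied, so patient's share is 30% × €2,689 = €806.70. Adding that to €2,653 gives €3,459.70, past the €3,300 cap; patient pays only €3,300 − €2,653 = €647.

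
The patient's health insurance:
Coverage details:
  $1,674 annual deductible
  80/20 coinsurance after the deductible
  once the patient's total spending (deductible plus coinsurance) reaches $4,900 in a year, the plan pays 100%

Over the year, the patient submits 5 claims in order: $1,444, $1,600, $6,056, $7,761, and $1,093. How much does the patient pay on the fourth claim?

$1,552.20

Bill 1, $1,444: all of it applies to the deductible. Patient owes $1,444 (running OOP $1,444).
Bill 2, $1,600: $230 finishes the deductible; $1,370 goes to coinsurance; patient's 20% is $274. Patient owes $504 (running OOP $1,948).
Bill 3, $6,056: deductible met; 20% of $6,056 = $1,211.20. Patient pays $1,211.20; OOP now $3,159.20.
Bill 4, $7,761: deductible already satisfied, so patient's share is 20% × $7,761 = $1,552.20. Patient pays $1,552.20; OOP now $4,711.40.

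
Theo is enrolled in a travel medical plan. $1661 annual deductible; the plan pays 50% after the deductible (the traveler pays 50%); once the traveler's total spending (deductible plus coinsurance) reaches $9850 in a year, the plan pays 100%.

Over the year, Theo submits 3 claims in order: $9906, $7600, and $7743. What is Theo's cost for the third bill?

$266.50

Claim 1 ($9906): deductible takes $1661, $8245 remains; 50% of $8245 = $4122.50. Traveler owes $5783.50 (running OOP $5783.50).
Claim 2 ($7600): deductible met; 50% of $7600 = $3800. Traveler owes $3800 (running OOP $9583.50).
Claim 3 ($7743): deductible met; 50% of $7743 = $3871.50. Adding that to $9583.50 gives $13455, past the $9850 cap; traveler pays only $9850 − $9583.50 = $266.50.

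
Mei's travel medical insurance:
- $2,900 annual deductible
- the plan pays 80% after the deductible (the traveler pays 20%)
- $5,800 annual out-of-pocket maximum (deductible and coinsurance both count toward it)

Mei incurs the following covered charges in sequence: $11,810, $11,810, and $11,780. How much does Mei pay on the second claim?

$1,118

Claim 1 ($11,810): deductible takes $2,900, $8,910 remains; coinsurance $8,910 × 20% = $1,782. Cost to traveler: $4,682. OOP to date $4,682.
Claim 2 ($11,810): deductible met; 20% of $11,810 = $2,362. OOP would hit $7,044 > $5,800, so the cap limits the traveler to $5,800 − $4,682 = $1,118.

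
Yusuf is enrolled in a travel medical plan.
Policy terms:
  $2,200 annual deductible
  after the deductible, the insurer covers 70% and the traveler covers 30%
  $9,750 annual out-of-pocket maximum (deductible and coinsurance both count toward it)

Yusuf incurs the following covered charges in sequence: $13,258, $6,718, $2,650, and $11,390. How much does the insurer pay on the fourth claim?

Claim 1 — $13,258: $2,200 to deductible, leaving $11,058; traveler's 30% is $3,317.40. Cost to traveler: $5,517.40. OOP to date $5,517.40. Plan pays $13,258 − $5,517.40 = $7,740.60.
Claim 2 — $6,718: 30% coinsurance on $6,718 = $2,015.40. Traveler owes $2,015.40 (running OOP $7,532.80). Insurer: $6,718 − $2,015.40 = $4,702.60.
Claim 3 — $2,650: 30% coinsurance on $2,650 = $795. Traveler pays $795; OOP now $8,327.80. Plan pays $2,650 − $795 = $1,855.
Claim 4 — $11,390: 30% coinsurance on $11,390 = $3,417. Adding that to $8,327.80 gives $11,744.80, past the $9,750 cap; traveler pays only $9,750 − $8,327.80 = $1,422.20. Insurer: $11,390 − $1,422.20 = $9,967.80.

$9,967.80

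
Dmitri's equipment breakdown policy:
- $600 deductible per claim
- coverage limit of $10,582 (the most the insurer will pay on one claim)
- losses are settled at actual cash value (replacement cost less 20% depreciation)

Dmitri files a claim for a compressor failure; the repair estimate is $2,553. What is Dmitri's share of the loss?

Actual cash value after 20% depreciation: $2,553 × 80% = $2,042.40.
After the deductible, $2,042.40 − $600 = $1,442.40 remains.
That's under the $10,582 cap, so the insurer reimburses the full $1,442.40.
The business owner bears the rest of the original loss: $2,553 − $1,442.40 = $1,110.60.

$1,110.60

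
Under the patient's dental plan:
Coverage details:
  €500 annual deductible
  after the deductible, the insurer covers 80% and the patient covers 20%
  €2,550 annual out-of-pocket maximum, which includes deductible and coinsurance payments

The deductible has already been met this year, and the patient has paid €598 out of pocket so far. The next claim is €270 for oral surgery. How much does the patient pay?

€54

With the deductible met, the entire €270 is subject to coinsurance.
20% of €270 = €54 falls to the patient.
Year-to-date out-of-pocket becomes €598 + €54 = €652, still under the €2,550 maximum, so no cap applies.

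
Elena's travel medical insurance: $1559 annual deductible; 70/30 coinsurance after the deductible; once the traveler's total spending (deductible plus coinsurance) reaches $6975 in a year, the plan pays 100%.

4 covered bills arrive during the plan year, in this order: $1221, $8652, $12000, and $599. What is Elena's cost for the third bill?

Claim 1 — $1221: fully absorbed by the deductible. Traveler pays $1221; OOP now $1221.
Claim 2 — $8652: deductible takes $338, $8314 remains; traveler's 30% is $2494.20. Cost to traveler: $2832.20. OOP to date $4053.20.
Claim 3 — $12000: 30% coinsurance on $12000 = $3600. OOP would hit $7653.20 > $6975, so the cap limits the traveler to $6975 − $4053.20 = $2921.80.

$2921.80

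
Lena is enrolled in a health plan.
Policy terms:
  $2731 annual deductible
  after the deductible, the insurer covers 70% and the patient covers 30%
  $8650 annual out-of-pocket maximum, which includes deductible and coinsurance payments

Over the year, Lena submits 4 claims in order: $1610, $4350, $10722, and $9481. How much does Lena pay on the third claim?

$3216.60

#1 ($1610): entire amount goes to the deductible. Patient pays $1610; OOP now $1610.
#2 ($4350): $1121 finishes the deductible; $3229 goes to coinsurance; 30% of $3229 = $968.70. Cost to patient: $2089.70. OOP to date $3699.70.
#3 ($10722): deductible already satisfied, so patient's share is 30% × $10722 = $3216.60. Patient pays $3216.60; OOP now $6916.30.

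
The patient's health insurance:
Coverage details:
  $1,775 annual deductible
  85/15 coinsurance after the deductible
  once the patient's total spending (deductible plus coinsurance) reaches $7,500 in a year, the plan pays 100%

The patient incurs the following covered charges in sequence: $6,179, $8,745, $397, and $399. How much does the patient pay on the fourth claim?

Claim 1 ($6,179): $1,775 finishes the deductible; $4,404 goes to coinsurance; 15% of $4,404 = $660.60. Patient pays $2,435.60; OOP now $2,435.60.
Claim 2 ($8,745): 15% coinsurance on $8,745 = $1,311.75. Patient owes $1,311.75 (running OOP $3,747.35).
Claim 3 ($397): deductible already satisfied, so patient's share is 15% × $397 = $59.55. Cost to patient: $59.55. OOP to date $3,806.90.
Claim 4 ($399): deductible met; 15% of $399 = $59.85. Patient pays $59.85; OOP now $3,866.75.

$59.85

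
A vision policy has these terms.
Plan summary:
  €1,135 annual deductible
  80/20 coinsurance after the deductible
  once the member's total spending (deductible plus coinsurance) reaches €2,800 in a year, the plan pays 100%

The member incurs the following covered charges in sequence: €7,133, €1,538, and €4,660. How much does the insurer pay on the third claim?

€4,502.20

Claim 1 — €7,133: €1,135 finishes the deductible; €5,998 goes to coinsurance; coinsurance €5,998 × 20% = €1,199.60. Member owes €2,334.60 (running OOP €2,334.60). Insurer: €7,133 − €2,334.60 = €4,798.40.
Claim 2 — €1,538: deductible already satisfied, so member's share is 20% × €1,538 = €307.60. Member owes €307.60 (running OOP €2,642.20). Insurer: €1,538 − €307.60 = €1,230.40.
Claim 3 — €4,660: deductible met; 20% of €4,660 = €932. That would push OOP to €3,574.20, over the €2,800 cap, so member pays €2,800 − €2,642.20 = €157.80. Plan pays €4,660 − €157.80 = €4,502.20.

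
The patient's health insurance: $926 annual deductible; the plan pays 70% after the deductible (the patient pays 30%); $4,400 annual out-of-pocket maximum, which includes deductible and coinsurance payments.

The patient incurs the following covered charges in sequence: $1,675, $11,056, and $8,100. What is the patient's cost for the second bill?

#1 ($1,675): $926 to deductible, leaving $749; patient's 30% is $224.70. Cost to patient: $1,150.70. OOP to date $1,150.70.
#2 ($11,056): deductible met; 30% of $11,056 = $3,316.80. That would push OOP to $4,467.50, over the $4,400 cap, so patient pays $4,400 − $1,150.70 = $3,249.30.

$3,249.30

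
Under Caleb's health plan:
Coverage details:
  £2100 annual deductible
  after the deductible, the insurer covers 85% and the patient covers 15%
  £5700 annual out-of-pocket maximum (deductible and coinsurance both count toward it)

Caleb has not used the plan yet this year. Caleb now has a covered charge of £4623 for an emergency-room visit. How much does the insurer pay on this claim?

Deductible not yet touched, so the first £2100 of the bill goes to the deductible.
That leaves £4623 − £2100 = £2523 for coinsurance.
Coinsurance: £2523 × 15% = £378.45.
Patient responsibility before any cap: £2100 + £378.45 = £2478.45.
Cumulative spending £0 + £2478.45 = £2478.45 stays under the £5700 maximum.
Insurer pays the balance: £4623 − £2478.45 = £2144.55.

£2144.55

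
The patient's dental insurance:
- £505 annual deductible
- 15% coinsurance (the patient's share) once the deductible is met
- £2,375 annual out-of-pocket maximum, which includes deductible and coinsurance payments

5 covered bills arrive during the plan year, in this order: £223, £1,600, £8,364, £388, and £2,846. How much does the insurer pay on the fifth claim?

£2,486.50

#1 (£223): entire amount goes to the deductible. Cost to patient: £223. OOP to date £223. Plan pays £223 − £223 = £0.
#2 (£1,600): £282 finishes the deductible; £1,318 goes to coinsurance; 15% of £1,318 = £197.70. Patient pays £479.70; OOP now £702.70. Plan pays £1,600 − £479.70 = £1,120.30.
#3 (£8,364): 15% coinsurance on £8,364 = £1,254.60. Patient pays £1,254.60; OOP now £1,957.30. Plan pays £8,364 − £1,254.60 = £7,109.40.
#4 (£388): 15% coinsurance on £388 = £58.20. Patient owes £58.20 (running OOP £2,015.50). Plan pays £388 − £58.20 = £329.80.
#5 (£2,846): deductible met; 15% of £2,846 = £426.90. Adding that to £2,015.50 gives £2,442.40, past the £2,375 cap; patient pays only £2,375 − £2,015.50 = £359.50. Plan pays £2,846 − £359.50 = £2,486.50.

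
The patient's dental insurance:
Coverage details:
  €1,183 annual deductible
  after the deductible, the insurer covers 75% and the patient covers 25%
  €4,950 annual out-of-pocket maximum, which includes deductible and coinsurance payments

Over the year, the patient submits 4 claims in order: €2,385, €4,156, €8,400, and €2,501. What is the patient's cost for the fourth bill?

Claim 1 — €2,385: €1,183 to deductible, leaving €1,202; coinsurance €1,202 × 25% = €300.50. Patient pays €1,483.50; OOP now €1,483.50.
Claim 2 — €4,156: 25% coinsurance on €4,156 = €1,039. Patient pays €1,039; OOP now €2,522.50.
Claim 3 — €8,400: deductible met; 25% of €8,400 = €2,100. Cost to patient: €2,100. OOP to date €4,622.50.
Claim 4 — €2,501: 25% coinsurance on €2,501 = €625.25. That would push OOP to €5,247.75, over the €4,950 cap, so patient pays €4,950 − €4,622.50 = €327.50.

€327.50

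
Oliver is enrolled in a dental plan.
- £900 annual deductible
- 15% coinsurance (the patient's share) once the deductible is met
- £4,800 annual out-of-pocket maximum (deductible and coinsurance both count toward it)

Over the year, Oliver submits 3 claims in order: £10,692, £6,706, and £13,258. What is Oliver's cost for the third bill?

£1,425.30

#1 (£10,692): £900 to deductible, leaving £9,792; 15% of £9,792 = £1,468.80. Patient pays £2,368.80; OOP now £2,368.80.
#2 (£6,706): deductible met; 15% of £6,706 = £1,005.90. Cost to patient: £1,005.90. OOP to date £3,374.70.
#3 (£13,258): deductible already satisfied, so patient's share is 15% × £13,258 = £1,988.70. That would push OOP to £5,363.40, over the £4,800 cap, so patient pays £4,800 − £3,374.70 = £1,425.30.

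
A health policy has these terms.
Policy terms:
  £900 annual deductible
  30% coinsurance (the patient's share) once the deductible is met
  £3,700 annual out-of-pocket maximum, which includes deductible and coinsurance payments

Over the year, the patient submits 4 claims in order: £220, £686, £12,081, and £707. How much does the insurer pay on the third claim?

#1 (£220): entire amount goes to the deductible. Patient pays £220; OOP now £220. Insurer: £220 − £220 = £0.
#2 (£686): £680 to deductible, leaving £6; patient's 30% is £1.80. Patient owes £681.80 (running OOP £901.80). Insurer: £686 − £681.80 = £4.20.
#3 (£12,081): 30% coinsurance on £12,081 = £3,624.30. OOP would hit £4,526.10 > £3,700, so the cap limits the patient to £3,700 − £901.80 = £2,798.20. Plan pays £12,081 − £2,798.20 = £9,282.80.

£9,282.80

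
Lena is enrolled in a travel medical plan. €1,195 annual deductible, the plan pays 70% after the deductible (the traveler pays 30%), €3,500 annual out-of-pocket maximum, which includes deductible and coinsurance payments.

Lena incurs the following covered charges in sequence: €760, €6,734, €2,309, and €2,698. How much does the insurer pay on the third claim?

€1,893.70

Claim 1 — €760: all of it applies to the deductible. Cost to traveler: €760. OOP to date €760. Plan pays €760 − €760 = €0.
Claim 2 — €6,734: deductible takes €435, €6,299 remains; traveler's 30% is €1,889.70. Cost to traveler: €2,324.70. OOP to date €3,084.70. Insurer: €6,734 − €2,324.70 = €4,409.30.
Claim 3 — €2,309: deductible met; 30% of €2,309 = €692.70. Adding that to €3,084.70 gives €3,777.40, past the €3,500 cap; traveler pays only €3,500 − €3,084.70 = €415.30. Insurer: €2,309 − €415.30 = €1,893.70.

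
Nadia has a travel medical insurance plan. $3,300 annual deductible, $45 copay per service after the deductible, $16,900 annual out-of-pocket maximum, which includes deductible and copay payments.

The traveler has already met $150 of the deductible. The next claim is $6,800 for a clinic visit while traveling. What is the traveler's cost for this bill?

$3,195

Remaining deductible: $3,300 − $150 = $3,150.
After the $3,150 deductible portion, $6,800 − $3,150 = $3,650 is subject to the copay.
Copay on this service: $45.
That puts the traveler's cost at $3,150 + $45 = $3,195 before any cap.
Year-to-date out-of-pocket becomes $150 + $3,195 = $3,345, still under the $16,900 maximum, so no cap applies.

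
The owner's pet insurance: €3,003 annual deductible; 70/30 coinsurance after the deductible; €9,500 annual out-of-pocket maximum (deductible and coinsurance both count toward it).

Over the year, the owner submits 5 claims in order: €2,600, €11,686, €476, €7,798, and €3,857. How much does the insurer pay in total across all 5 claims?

Claim 1 — €2,600: entire amount goes to the deductible. Owner owes €2,600 (running OOP €2,600). Plan pays €2,600 − €2,600 = €0.
Claim 2 — €11,686: €403 to deductible, leaving €11,283; owner's 30% is €3,384.90. Owner pays €3,787.90; OOP now €6,387.90. Plan pays €11,686 − €3,787.90 = €7,898.10.
Claim 3 — €476: deductible met; 30% of €476 = €142.80. Owner pays €142.80; OOP now €6,530.70. Plan pays €476 − €142.80 = €333.20.
Claim 4 — €7,798: deductible already satisfied, so owner's share is 30% × €7,798 = €2,339.40. Cost to owner: €2,339.40. OOP to date €8,870.10. Plan pays €7,798 − €2,339.40 = €5,458.60.
Claim 5 — €3,857: deductible met; 30% of €3,857 = €1,157.10. Adding that to €8,870.10 gives €10,027.20, past the €9,500 cap; owner pays only €9,500 − €8,870.10 = €629.90. Insurer: €3,857 − €629.90 = €3,227.10.
Insurer total: €0 + €7,898.10 + €333.20 + €5,458.60 + €3,227.10 = €16,917.

€16,917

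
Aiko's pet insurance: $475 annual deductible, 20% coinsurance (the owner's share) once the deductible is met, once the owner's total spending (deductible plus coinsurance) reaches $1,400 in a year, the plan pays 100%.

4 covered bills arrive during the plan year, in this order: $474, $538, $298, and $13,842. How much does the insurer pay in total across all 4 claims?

Claim 1 ($474): entire amount goes to the deductible. Owner pays $474; OOP now $474. Insurer: $474 − $474 = $0.
Claim 2 ($538): deductible takes $1, $537 remains; owner's 20% is $107.40. Cost to owner: $108.40. OOP to date $582.40. Insurer: $538 − $108.40 = $429.60.
Claim 3 ($298): deductible met; 20% of $298 = $59.60. Cost to owner: $59.60. OOP to date $642. Plan pays $298 − $59.60 = $238.40.
Claim 4 ($13,842): deductible already satisfied, so owner's share is 20% × $13,842 = $2,768.40. That would push OOP to $3,410.40, over the $1,400 cap, so owner pays $1,400 − $642 = $758. Plan pays $13,842 − $758 = $13,084.
Insurer total: $0 + $429.60 + $238.40 + $13,084 = $13,752.

$13,752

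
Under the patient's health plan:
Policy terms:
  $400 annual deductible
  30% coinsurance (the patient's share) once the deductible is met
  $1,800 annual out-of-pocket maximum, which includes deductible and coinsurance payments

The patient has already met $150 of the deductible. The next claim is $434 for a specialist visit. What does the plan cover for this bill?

$128.80

Remaining deductible: $400 − $150 = $250.
The remaining $184 (= $434 − $250) moves to coinsurance.
Patient's 30% share of $184 is $55.20.
So the patient owes $250 + $55.20 = $305.20 before any cap.
Total out-of-pocket so far would be $150 + $305.20 = $455.20, below the $1,800 cap — no reduction.
The plan picks up $434 − $305.20 = $128.80.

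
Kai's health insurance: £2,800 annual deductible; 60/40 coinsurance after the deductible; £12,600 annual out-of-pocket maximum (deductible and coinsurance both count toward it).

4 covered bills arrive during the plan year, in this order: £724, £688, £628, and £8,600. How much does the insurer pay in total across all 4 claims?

Claim 1 (£724): entire amount goes to the deductible. Patient owes £724 (running OOP £724). Insurer: £724 − £724 = £0.
Claim 2 (£688): fully absorbed by the deductible. Cost to patient: £688. OOP to date £1,412. Plan pays £688 − £688 = £0.
Claim 3 (£628): fully absorbed by the deductible. Patient pays £628; OOP now £2,040. Plan pays £628 − £628 = £0.
Claim 4 (£8,600): deductible takes £760, £7,840 remains; patient's 40% is £3,136. Patient pays £3,896; OOP now £5,936. Plan pays £8,600 − £3,896 = £4,704.
Insurer total: £0 + £0 + £0 + £4,704 = £4,704.

£4,704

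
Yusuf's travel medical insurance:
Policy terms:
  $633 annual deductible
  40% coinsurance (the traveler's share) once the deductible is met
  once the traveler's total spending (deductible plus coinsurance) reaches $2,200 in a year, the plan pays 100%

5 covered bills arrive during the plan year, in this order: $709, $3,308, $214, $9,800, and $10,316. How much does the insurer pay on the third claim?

#1 ($709): $633 to deductible, leaving $76; traveler's 40% is $30.40. Cost to traveler: $663.40. OOP to date $663.40. Insurer: $709 − $663.40 = $45.60.
#2 ($3,308): deductible met; 40% of $3,308 = $1,323.20. Traveler pays $1,323.20; OOP now $1,986.60. Plan pays $3,308 − $1,323.20 = $1,984.80.
#3 ($214): 40% coinsurance on $214 = $85.60. Traveler pays $85.60; OOP now $2,072.20. Insurer: $214 − $85.60 = $128.40.

$128.40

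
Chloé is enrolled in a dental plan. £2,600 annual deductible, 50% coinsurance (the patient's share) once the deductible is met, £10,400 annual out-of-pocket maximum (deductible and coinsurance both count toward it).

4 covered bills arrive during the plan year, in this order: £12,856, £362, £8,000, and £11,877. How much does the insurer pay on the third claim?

£5,509

#1 (£12,856): £2,600 finishes the deductible; £10,256 goes to coinsurance; coinsurance £10,256 × 50% = £5,128. Patient pays £7,728; OOP now £7,728. Plan pays £12,856 − £7,728 = £5,128.
#2 (£362): deductible already satisfied, so patient's share is 50% × £362 = £181. Patient owes £181 (running OOP £7,909). Insurer: £362 − £181 = £181.
#3 (£8,000): deductible met; 50% of £8,000 = £4,000. That would push OOP to £11,909, over the £10,400 cap, so patient pays £10,400 − £7,909 = £2,491. Insurer: £8,000 − £2,491 = £5,509.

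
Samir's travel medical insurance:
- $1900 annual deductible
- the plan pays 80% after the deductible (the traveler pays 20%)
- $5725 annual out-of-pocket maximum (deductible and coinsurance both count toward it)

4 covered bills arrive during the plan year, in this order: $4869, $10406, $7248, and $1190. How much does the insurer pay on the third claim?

Claim 1 — $4869: deductible takes $1900, $2969 remains; 20% of $2969 = $593.80. Traveler pays $2493.80; OOP now $2493.80. Insurer: $4869 − $2493.80 = $2375.20.
Claim 2 — $10406: 20% coinsurance on $10406 = $2081.20. Cost to traveler: $2081.20. OOP to date $4575. Plan pays $10406 − $2081.20 = $8324.80.
Claim 3 — $7248: 20% coinsurance on $7248 = $1449.60. Adding that to $4575 gives $6024.60, past the $5725 cap; traveler pays only $5725 − $4575 = $1150. Plan pays $7248 − $1150 = $6098.

$6098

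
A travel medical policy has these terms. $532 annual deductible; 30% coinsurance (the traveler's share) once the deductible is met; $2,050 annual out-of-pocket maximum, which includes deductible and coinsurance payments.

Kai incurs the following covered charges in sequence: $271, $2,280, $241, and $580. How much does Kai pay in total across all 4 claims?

$1,384

Claim 1 — $271: entire amount goes to the deductible. Cost to traveler: $271. OOP to date $271.
Claim 2 — $2,280: deductible takes $261, $2,019 remains; traveler's 30% is $605.70. Traveler owes $866.70 (running OOP $1,137.70).
Claim 3 — $241: deductible already satisfied, so traveler's share is 30% × $241 = $72.30. Cost to traveler: $72.30. OOP to date $1,210.
Claim 4 — $580: 30% coinsurance on $580 = $174. Traveler owes $174 (running OOP $1,384).
Total paid by the traveler: $271 + $866.70 + $72.30 + $174 = $1,384.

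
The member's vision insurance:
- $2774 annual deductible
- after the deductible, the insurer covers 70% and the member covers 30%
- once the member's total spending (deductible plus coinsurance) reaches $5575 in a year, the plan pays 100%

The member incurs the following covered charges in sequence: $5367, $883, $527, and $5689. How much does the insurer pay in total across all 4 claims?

$6891

#1 ($5367): deductible takes $2774, $2593 remains; 30% of $2593 = $777.90. Member owes $3551.90 (running OOP $3551.90). Insurer: $5367 − $3551.90 = $1815.10.
#2 ($883): 30% coinsurance on $883 = $264.90. Cost to member: $264.90. OOP to date $3816.80. Insurer: $883 − $264.90 = $618.10.
#3 ($527): deductible met; 30% of $527 = $158.10. Member pays $158.10; OOP now $3974.90. Plan pays $527 − $158.10 = $368.90.
#4 ($5689): deductible already satisfied, so member's share is 30% × $5689 = $1706.70. That would push OOP to $5681.60, over the $5575 cap, so member pays $5575 − $3974.90 = $1600.10. Plan pays $5689 − $1600.10 = $4088.90.
Insurer total = bills − member's total = $12466 − $5575 = $6891.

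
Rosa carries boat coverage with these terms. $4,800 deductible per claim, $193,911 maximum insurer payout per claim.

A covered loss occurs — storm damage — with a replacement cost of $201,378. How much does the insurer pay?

$193,911

Less the $4,800 deductible: $201,378 − $4,800 = $196,578.
The $193,911 per-incident cap binds; insurer pays $193,911.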